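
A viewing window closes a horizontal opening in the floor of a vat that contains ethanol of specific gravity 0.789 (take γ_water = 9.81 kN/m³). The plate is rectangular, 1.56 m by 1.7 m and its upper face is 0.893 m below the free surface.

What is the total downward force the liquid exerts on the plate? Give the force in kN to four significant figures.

γ = 0.789 × 9.81 = 7.74009 kN/m³.
The plate is horizontal, so pressure is uniform at p = γ·h = 7.74009 × 0.893 = 6.9119 kN/m².
A = 1.56 × 1.7 = 2.652 m².
F = p·A = 6.9119 × 2.652 = 18.3304 kN.

F ≈ 18.33 kN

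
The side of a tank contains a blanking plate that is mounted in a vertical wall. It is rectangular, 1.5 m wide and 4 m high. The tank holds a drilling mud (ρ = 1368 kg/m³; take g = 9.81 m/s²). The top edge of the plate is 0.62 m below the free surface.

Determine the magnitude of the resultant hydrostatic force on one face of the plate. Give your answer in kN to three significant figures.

γ = ρg = 1368 × 9.81 / 1000 = 13.42008 kN/m³.
The centroid lies 4/2 = 2 m below the top edge, so the centroid depth is h_c = 0.62 + 2 = 2.62 m.
A = 1.5 × 4 = 6 m².
Resultant F = γ·h_c·A = 13.42008 × 2.62 × 6 = 210.964 kN.

F ≈ 211 kN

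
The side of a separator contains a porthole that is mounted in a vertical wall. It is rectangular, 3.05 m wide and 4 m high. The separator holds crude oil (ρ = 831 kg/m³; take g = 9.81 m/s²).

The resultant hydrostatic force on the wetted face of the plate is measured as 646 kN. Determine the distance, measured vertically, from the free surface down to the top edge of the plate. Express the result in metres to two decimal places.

d_top ≈ 4.50 m

γ = ρg = 831 × 9.81 / 1000 = 8.15211 kN/m³.
A = 3.05 × 4 = 12.2 m².
From F = γ·h_c·A, the centroid depth is h_c = 646/(8.15211 × 12.2) = 6.49535 m.
The centroid lies 4/2 = 2 m below the top edge, so the top edge sits at h_top = 6.49535 − 2 = 4.49535 m below the surface.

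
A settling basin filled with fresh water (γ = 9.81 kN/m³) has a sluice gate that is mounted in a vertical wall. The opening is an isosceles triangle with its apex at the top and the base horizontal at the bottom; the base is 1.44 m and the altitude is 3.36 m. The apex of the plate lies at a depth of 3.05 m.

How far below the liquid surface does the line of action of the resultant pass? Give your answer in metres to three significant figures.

γ = 9.81 kN/m³.
With the apex up, the centroid sits 2h/3 = 2 × 3.36/3 = 2.24 m below the apex, so the centroid depth is h_c = 3.05 + 2.24 = 5.29 m.
A = ½ × 1.44 × 3.36 = 2.4192 m².
Resultant F = γ·h_c·A = 9.81 × 5.29 × 2.4192 = 125.544 kN.
I_c = b·h³/36 = 1.44 × 3.36³/36 = 1.51732 m⁴.
Centre of pressure: y_p = y_c + I_c/(y_c·A) = 5.29 + 1.51732/(5.29 × 2.4192) = 5.29 + 0.118563 = 5.40856 m along the plane.

h_p = 5.41 m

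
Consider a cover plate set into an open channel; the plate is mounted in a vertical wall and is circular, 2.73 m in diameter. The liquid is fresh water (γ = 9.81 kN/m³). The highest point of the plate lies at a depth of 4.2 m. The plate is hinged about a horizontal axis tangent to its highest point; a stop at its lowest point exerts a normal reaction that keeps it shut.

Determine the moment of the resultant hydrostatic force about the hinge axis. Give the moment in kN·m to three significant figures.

M ≈ 463 kN·m

γ = 9.81 kN/m³.
The centroid is at the centre, 1.365 m below the top of the plate, so the centroid depth is h_c = 4.2 + 1.365 = 5.565 m.
A = π(1.365)² = 5.85349 m².
Resultant F = γ·h_c·A = 9.81 × 5.565 × 5.85349 = 319.558 kN.
I_c = πr⁴/4 = π × 1.365⁴/4 = 2.72659 m⁴.
Centre of pressure: y_p = y_c + I_c/(y_c·A) = 5.565 + 2.72659/(5.565 × 5.85349) = 5.565 + 0.0837028 = 5.6487 m along the plane.
The resultant acts 1.365 + 0.0837028 = 1.4487 m (along the plate) below the hinge at the top edge, so the moment about the hinge is M = F × 1.4487 = 319.558 × 1.4487 = 462.944 kN·m.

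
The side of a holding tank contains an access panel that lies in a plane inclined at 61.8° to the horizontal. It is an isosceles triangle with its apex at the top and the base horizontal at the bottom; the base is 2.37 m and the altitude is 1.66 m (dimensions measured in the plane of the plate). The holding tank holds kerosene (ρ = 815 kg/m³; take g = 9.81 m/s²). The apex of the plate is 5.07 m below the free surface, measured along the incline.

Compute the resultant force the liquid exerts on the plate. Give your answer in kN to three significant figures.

γ = ρg = 815 × 9.81 / 1000 = 7.99515 kN/m³.
Let θ = 61.8° be the plate's angle to the horizontal; measure y along the incline from where the plane meets the free surface. Vertical depth h = y·sinθ with sinθ = 0.881303.
With the apex up, the centroid sits 2h/3 = 2 × 1.66/3 = 1.10667 m below the apex, so y_c = 5.07 + 1.10667 = 6.17667 m and h_c = 6.17667 × 0.881303 = 5.44352 m.
A = ½ × 2.37 × 1.66 = 1.9671 m².
Resultant F = γ·h_c·A = 7.99515 × 5.44352 × 1.9671 = 85.6117 kN.

F ≈ 85.6 kN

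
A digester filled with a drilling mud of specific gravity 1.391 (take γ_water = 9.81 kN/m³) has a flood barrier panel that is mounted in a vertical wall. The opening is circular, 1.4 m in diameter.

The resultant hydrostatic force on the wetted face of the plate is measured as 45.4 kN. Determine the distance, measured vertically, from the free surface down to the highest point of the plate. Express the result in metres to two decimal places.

d_top ≈ 1.46 m

γ = 1.391 × 9.81 = 13.64571 kN/m³.
A = π(0.7)² = 1.53938 m².
From F = γ·h_c·A, the centroid depth is h_c = 45.4/(13.64571 × 1.53938) = 2.16129 m.
The centroid is at the centre, 0.7 m below the top of the plate, so the highest point sits at h_top = 2.16129 − 0.7 = 1.46129 m below the surface.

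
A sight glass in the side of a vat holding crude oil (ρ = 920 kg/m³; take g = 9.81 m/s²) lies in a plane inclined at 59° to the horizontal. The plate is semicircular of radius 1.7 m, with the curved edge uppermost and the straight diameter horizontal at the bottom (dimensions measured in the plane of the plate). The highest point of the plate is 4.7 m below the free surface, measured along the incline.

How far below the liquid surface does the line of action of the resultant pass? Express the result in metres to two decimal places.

h_p = 4.90 m

γ = ρg = 920 × 9.81 / 1000 = 9.0252 kN/m³.
Let θ = 59° be the plate's angle to the horizontal; measure y along the incline from where the plane meets the free surface. Vertical depth h = y·sinθ with sinθ = 0.857167.
The centroid lies 4r/(3π) = 0.721502 m above the diameter, so r − 4r/(3π) = 1.7 − 0.721502 = 0.978498 m below the topmost point, so y_c = 4.7 + 0.978498 = 5.6785 m and h_c = 5.6785 × 0.857167 = 4.86742 m.
A = πr²/2 = π × 1.7²/2 = 4.5396 m².
Resultant F = γ·h_c·A = 9.0252 × 4.86742 × 4.5396 = 199.422 kN.
I_c = (π/8 − 8/(9π))·r⁴ = 0.109757 × 1.7⁴ = 0.916701 m⁴.
Centre of pressure: y_p = y_c + I_c/(y_c·A) = 5.6785 + 0.916701/(5.6785 × 4.5396) = 5.6785 + 0.0355612 = 5.71406 m along the plane.
Vertically, h_p = y_p·sinθ = 5.71406 × 0.857167 = 4.8979 m.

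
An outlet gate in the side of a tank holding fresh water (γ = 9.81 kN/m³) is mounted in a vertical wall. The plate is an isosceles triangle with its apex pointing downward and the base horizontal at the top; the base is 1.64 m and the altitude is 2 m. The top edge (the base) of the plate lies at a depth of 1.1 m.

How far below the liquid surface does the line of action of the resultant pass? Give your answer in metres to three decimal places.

h_p = 1.892 m

γ = 9.81 kN/m³.
With the apex down, the centroid sits h/3 = 2/3 = 0.666667 m below the base (the top edge), so the centroid depth is h_c = 1.1 + 0.666667 = 1.76667 m.
A = ½ × 1.64 × 2 = 1.64 m².
Resultant F = γ·h_c·A = 9.81 × 1.76667 × 1.64 = 28.4229 kN.
I_c = b·h³/36 = 1.64 × 2³/36 = 0.364444 m⁴.
Centre of pressure: y_p = y_c + I_c/(y_c·A) = 1.76667 + 0.364444/(1.76667 × 1.64) = 1.76667 + 0.125786 = 1.89246 m along the plane.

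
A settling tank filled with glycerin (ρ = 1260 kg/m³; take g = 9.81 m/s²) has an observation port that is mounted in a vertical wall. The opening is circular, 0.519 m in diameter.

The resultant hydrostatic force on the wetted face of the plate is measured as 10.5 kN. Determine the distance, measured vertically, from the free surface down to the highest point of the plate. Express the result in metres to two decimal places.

γ = ρg = 1260 × 9.81 / 1000 = 12.3606 kN/m³.
A = π(0.2595)² = 0.211556 m².
From F = γ·h_c·A, the centroid depth is h_c = 10.5/(12.3606 × 0.211556) = 4.01536 m.
The centroid is at the centre, 0.2595 m below the top of the plate, so the highest point sits at h_top = 4.01536 − 0.2595 = 3.75586 m below the surface.

d_top ≈ 3.76 m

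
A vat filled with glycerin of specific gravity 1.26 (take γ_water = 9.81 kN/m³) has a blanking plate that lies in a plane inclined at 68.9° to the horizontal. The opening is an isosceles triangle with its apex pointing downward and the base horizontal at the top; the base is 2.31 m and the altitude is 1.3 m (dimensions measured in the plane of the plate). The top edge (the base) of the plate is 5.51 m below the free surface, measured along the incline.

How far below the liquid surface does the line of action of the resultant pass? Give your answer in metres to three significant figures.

h_p = 5.56 m

γ = 1.26 × 9.81 = 12.3606 kN/m³.
Let θ = 68.9° be the plate's angle to the horizontal; measure y along the incline from where the plane meets the free surface. Vertical depth h = y·sinθ with sinθ = 0.932954.
With the apex down, the centroid sits h/3 = 1.3/3 = 0.433333 m below the base (the top edge), so y_c = 5.51 + 0.433333 = 5.94333 m and h_c = 5.94333 × 0.932954 = 5.54485 m.
A = ½ × 2.31 × 1.3 = 1.5015 m².
Resultant F = γ·h_c·A = 12.3606 × 5.54485 × 1.5015 = 102.909 kN.
I_c = b·h³/36 = 2.31 × 1.3³/36 = 0.140974 m⁴.
Centre of pressure: y_p = y_c + I_c/(y_c·A) = 5.94333 + 0.140974/(5.94333 × 1.5015) = 5.94333 + 0.0157973 = 5.95913 m along the plane.
Vertically, h_p = y_p·sinθ = 5.95913 × 0.932954 = 5.55959 m.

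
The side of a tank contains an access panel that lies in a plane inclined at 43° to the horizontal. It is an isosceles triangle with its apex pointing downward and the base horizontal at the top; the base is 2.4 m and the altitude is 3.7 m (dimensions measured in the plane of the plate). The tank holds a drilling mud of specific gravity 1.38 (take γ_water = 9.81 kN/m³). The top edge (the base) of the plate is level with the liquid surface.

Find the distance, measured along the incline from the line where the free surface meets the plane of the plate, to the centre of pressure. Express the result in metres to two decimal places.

γ = 1.38 × 9.81 = 13.5378 kN/m³.
Let θ = 43° be the plate's angle to the horizontal; measure y along the incline from where the plane meets the free surface. Vertical depth h = y·sinθ with sinθ = 0.681998.
With the apex down, the centroid sits h/3 = 3.7/3 = 1.23333 m below the base (the top edge), so y_c = 1.23333 m and h_c = 1.23333 × 0.681998 = 0.841129 m.
A = ½ × 2.4 × 3.7 = 4.44 m².
Resultant F = γ·h_c·A = 13.5378 × 0.841129 × 4.44 = 50.5584 kN.
I_c = b·h³/36 = 2.4 × 3.7³/36 = 3.37687 m⁴.
Centre of pressure: y_p = y_c + I_c/(y_c·A) = 1.23333 + 3.37687/(1.23333 × 4.44) = 1.23333 + 0.616669 = 1.85 m along the plane.

y_p = 1.85 m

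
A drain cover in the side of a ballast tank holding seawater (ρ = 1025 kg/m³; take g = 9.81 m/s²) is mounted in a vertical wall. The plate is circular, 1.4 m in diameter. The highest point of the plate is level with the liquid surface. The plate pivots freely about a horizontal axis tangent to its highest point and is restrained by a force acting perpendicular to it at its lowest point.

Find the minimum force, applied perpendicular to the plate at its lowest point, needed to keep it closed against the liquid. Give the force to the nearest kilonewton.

γ = ρg = 1025 × 9.81 / 1000 = 10.05525 kN/m³.
The centroid is at the centre, 0.7 m below the top of the plate, so the centroid depth is h_c = 0.7 m.
A = π(0.7)² = 1.53938 m².
Resultant F = γ·h_c·A = 10.05525 × 0.7 × 1.53938 = 10.8352 kN.
I_c = πr⁴/4 = π × 0.7⁴/4 = 0.188574 m⁴.
Centre of pressure: y_p = y_c + I_c/(y_c·A) = 0.7 + 0.188574/(0.7 × 1.53938) = 0.7 + 0.175 = 0.875 m along the plane.
The resultant acts 0.7 + 0.175 = 0.875 m (along the plate) below the hinge at the top edge, so the moment about the hinge is M = F × 0.875 = 10.8352 × 0.875 = 9.4808 kN·m.
A normal force at the bottom, 1.4 m from the hinge, must supply this moment: P = 9.4808/1.4 = 6.772 kN.

P ≈ 7 kN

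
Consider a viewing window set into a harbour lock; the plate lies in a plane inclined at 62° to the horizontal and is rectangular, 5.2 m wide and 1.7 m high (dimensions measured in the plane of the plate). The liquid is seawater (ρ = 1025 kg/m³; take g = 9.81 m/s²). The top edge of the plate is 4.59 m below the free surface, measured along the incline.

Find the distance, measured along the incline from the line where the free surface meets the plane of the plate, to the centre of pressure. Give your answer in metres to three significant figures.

γ = ρg = 1025 × 9.81 / 1000 = 10.05525 kN/m³.
Let θ = 62° be the plate's angle to the horizontal; measure y along the incline from where the plane meets the free surface. Vertical depth h = y·sinθ with sinθ = 0.882948.
The centroid lies 1.7/2 = 0.85 m below the top edge, so y_c = 4.59 + 0.85 = 5.44 m and h_c = 5.44 × 0.882948 = 4.80324 m.
A = 5.2 × 1.7 = 8.84 m².
Resultant F = γ·h_c·A = 10.05525 × 4.80324 × 8.84 = 426.952 kN.
I_c = b·h³/12 = 5.2 × 1.7³/12 = 2.12897 m⁴.
Centre of pressure: y_p = y_c + I_c/(y_c·A) = 5.44 + 2.12897/(5.44 × 8.84) = 5.44 + 0.0442709 = 5.48427 m along the plane.

y_p = 5.48 m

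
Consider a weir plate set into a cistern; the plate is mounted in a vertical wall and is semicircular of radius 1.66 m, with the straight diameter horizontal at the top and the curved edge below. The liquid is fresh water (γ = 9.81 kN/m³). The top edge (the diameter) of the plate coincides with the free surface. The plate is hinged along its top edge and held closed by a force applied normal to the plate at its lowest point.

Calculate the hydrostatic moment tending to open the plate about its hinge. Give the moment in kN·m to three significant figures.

γ = 9.81 kN/m³.
The centroid of a semicircle lies 4r/(3π) = 0.704526 m from the diameter, here below the top edge, so the centroid depth is h_c = 0.704526 m.
A = πr²/2 = π × 1.66²/2 = 4.32849 m².
Resultant F = γ·h_c·A = 9.81 × 0.704526 × 4.32849 = 29.9159 kN.
I_c = (π/8 − 8/(9π))·r⁴ = 0.109757 × 1.66⁴ = 0.833421 m⁴.
Centre of pressure: y_p = y_c + I_c/(y_c·A) = 0.704526 + 0.833421/(0.704526 × 4.32849) = 0.704526 + 0.273295 = 0.977821 m along the plane.
The resultant acts 0.704526 + 0.273295 = 0.977821 m (along the plate) below the hinge at the top edge, so the moment about the hinge is M = F × 0.977821 = 29.9159 × 0.977821 = 29.2524 kN·m.

M ≈ 29.3 kN·m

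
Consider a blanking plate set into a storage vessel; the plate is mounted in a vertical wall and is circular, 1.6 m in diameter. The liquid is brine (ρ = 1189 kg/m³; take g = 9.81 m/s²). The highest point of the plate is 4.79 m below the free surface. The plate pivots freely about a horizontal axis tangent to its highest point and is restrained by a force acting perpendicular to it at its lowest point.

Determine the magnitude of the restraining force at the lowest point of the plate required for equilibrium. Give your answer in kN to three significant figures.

γ = ρg = 1189 × 9.81 / 1000 = 11.66409 kN/m³.
The centroid is at the centre, 0.8 m below the top of the plate, so the centroid depth is h_c = 4.79 + 0.8 = 5.59 m.
A = π(0.8)² = 2.01062 m².
Resultant F = γ·h_c·A = 11.66409 × 5.59 × 2.01062 = 131.097 kN.
I_c = πr⁴/4 = π × 0.8⁴/4 = 0.321699 m⁴.
Centre of pressure: y_p = y_c + I_c/(y_c·A) = 5.59 + 0.321699/(5.59 × 2.01062) = 5.59 + 0.0286225 = 5.61862 m along the plane.
The resultant acts 0.8 + 0.0286225 = 0.828623 m (along the plate) below the hinge at the top edge, so the moment about the hinge is M = F × 0.828623 = 131.097 × 0.828623 = 108.63 kN·m.
A normal force at the bottom, 1.6 m from the hinge, must supply this moment: P = 108.63/1.6 = 67.8937 kN.

P ≈ 67.9 kN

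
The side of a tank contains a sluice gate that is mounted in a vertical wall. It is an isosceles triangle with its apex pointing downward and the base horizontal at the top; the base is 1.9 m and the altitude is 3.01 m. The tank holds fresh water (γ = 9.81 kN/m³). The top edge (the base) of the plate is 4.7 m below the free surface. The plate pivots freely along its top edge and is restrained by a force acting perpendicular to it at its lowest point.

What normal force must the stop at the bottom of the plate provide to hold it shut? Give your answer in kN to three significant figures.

γ = 9.81 kN/m³.
With the apex down, the centroid sits h/3 = 3.01/3 = 1.00333 m below the base (the top edge), so the centroid depth is h_c = 4.7 + 1.00333 = 5.70333 m.
A = ½ × 1.9 × 3.01 = 2.8595 m².
Resultant F = γ·h_c·A = 9.81 × 5.70333 × 2.8595 = 159.988 kN.
I_c = b·h³/36 = 1.9 × 3.01³/36 = 1.4393 m⁴.
Centre of pressure: y_p = y_c + I_c/(y_c·A) = 5.70333 + 1.4393/(5.70333 × 2.8595) = 5.70333 + 0.0882537 = 5.79158 m along the plane.
The resultant acts 1.00333 + 0.0882537 = 1.09158 m (along the plate) below the hinge at the top edge, so the moment about the hinge is M = F × 1.09158 = 159.988 × 1.09158 = 174.64 kN·m.
A normal force at the bottom, 3.01 m from the hinge, must supply this moment: P = 174.64/3.01 = 58.0199 kN.

P ≈ 58.0 kN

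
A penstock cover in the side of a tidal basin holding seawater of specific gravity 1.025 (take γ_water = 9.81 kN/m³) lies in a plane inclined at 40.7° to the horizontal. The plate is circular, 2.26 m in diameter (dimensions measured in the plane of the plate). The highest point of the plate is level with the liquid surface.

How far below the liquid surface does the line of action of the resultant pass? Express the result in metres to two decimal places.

h_p = 0.92 m

γ = 1.025 × 9.81 = 10.05525 kN/m³.
Let θ = 40.7° be the plate's angle to the horizontal; measure y along the incline from where the plane meets the free surface. Vertical depth h = y·sinθ with sinθ = 0.652098.
The centroid is at the centre, 1.13 m below the top of the plate, so y_c = 1.13 m and h_c = 1.13 × 0.652098 = 0.736871 m.
A = π(1.13)² = 4.0115 m².
Resultant F = γ·h_c·A = 10.05525 × 0.736871 × 4.0115 = 29.7229 kN.
I_c = πr⁴/4 = π × 1.13⁴/4 = 1.28057 m⁴.
Centre of pressure: y_p = y_c + I_c/(y_c·A) = 1.13 + 1.28057/(1.13 × 4.0115) = 1.13 + 0.2825 = 1.4125 m along the plane.
Vertically, h_p = y_p·sinθ = 1.4125 × 0.652098 = 0.921088 m.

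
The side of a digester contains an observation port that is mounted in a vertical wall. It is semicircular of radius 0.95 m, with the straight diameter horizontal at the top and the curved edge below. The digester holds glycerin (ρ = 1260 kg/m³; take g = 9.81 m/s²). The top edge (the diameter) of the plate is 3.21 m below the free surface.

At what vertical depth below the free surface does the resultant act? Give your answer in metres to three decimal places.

γ = ρg = 1260 × 9.81 / 1000 = 12.3606 kN/m³.
The centroid of a semicircle lies 4r/(3π) = 0.403193 m from the diameter, here below the top edge, so the centroid depth is h_c = 3.21 + 0.403193 = 3.61319 m.
A = πr²/2 = π × 0.95²/2 = 1.41764 m².
Resultant F = γ·h_c·A = 12.3606 × 3.61319 × 1.41764 = 63.3135 kN.
I_c = (π/8 − 8/(9π))·r⁴ = 0.109757 × 0.95⁴ = 0.0893978 m⁴.
Centre of pressure: y_p = y_c + I_c/(y_c·A) = 3.61319 + 0.0893978/(3.61319 × 1.41764) = 3.61319 + 0.017453 = 3.63064 m along the plane.

h_p = 3.631 m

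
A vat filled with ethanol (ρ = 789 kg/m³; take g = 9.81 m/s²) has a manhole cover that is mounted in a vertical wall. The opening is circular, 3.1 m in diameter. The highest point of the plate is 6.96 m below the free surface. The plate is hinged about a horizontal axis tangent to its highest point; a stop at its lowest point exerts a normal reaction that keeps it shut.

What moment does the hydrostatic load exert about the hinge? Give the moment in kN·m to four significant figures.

γ = ρg = 789 × 9.81 / 1000 = 7.74009 kN/m³.
The centroid is at the centre, 1.55 m below the top of the plate, so the centroid depth is h_c = 6.96 + 1.55 = 8.51 m.
A = π(1.55)² = 7.54768 m².
Resultant F = γ·h_c·A = 7.74009 × 8.51 × 7.54768 = 497.152 kN.
I_c = πr⁴/4 = π × 1.55⁴/4 = 4.53332 m⁴.
Centre of pressure: y_p = y_c + I_c/(y_c·A) = 8.51 + 4.53332/(8.51 × 7.54768) = 8.51 + 0.0705786 = 8.58058 m along the plane.
The resultant acts 1.55 + 0.0705786 = 1.62058 m (along the plate) below the hinge at the top edge, so the moment about the hinge is M = F × 1.62058 = 497.152 × 1.62058 = 805.675 kN·m.

M ≈ 805.7 kN·m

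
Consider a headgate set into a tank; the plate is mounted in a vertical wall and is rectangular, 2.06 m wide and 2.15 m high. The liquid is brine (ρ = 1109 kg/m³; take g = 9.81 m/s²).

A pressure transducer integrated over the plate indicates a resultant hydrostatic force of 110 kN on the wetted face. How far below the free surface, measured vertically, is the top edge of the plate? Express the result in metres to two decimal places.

d_top ≈ 1.21 m

γ = ρg = 1109 × 9.81 / 1000 = 10.87929 kN/m³.
A = 2.06 × 2.15 = 4.429 m².
From F = γ·h_c·A, the centroid depth is h_c = 110/(10.87929 × 4.429) = 2.2829 m.
The centroid lies 2.15/2 = 1.075 m below the top edge, so the top edge sits at h_top = 2.2829 − 1.075 = 1.2079 m below the surface.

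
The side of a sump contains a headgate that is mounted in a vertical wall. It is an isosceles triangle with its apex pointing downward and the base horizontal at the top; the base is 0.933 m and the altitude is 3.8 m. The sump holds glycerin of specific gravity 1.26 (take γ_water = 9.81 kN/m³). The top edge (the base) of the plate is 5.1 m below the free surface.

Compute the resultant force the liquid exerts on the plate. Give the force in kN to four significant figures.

γ = 1.26 × 9.81 = 12.3606 kN/m³.
With the apex down, the centroid sits h/3 = 3.8/3 = 1.26667 m below the base (the top edge), so the centroid depth is h_c = 5.1 + 1.26667 = 6.36667 m.
A = ½ × 0.933 × 3.8 = 1.7727 m².
Resultant F = γ·h_c·A = 12.3606 × 6.36667 × 1.7727 = 139.504 kN.

F ≈ 139.5 kN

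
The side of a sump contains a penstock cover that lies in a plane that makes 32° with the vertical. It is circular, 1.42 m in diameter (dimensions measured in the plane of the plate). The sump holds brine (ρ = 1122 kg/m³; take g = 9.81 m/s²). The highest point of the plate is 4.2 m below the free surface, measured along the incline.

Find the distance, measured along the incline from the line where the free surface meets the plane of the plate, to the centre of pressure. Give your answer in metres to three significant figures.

y_p = 4.94 m

γ = ρg = 1122 × 9.81 / 1000 = 11.00682 kN/m³.
The plate makes 32° with the vertical, i.e. θ = 90° − 32° = 58° to the horizontal. Measuring y along the incline from the free-surface line, vertical depth h = y·sinθ with sinθ = 0.848048.
The centroid is at the centre, 0.71 m below the top of the plate, so y_c = 4.2 + 0.71 = 4.91 m and h_c = 4.91 × 0.848048 = 4.16392 m.
A = π(0.71)² = 1.58368 m².
Resultant F = γ·h_c·A = 11.00682 × 4.16392 × 1.58368 = 72.5825 kN.
I_c = πr⁴/4 = π × 0.71⁴/4 = 0.199583 m⁴.
Centre of pressure: y_p = y_c + I_c/(y_c·A) = 4.91 + 0.199583/(4.91 × 1.58368) = 4.91 + 0.025667 = 4.93567 m along the plane.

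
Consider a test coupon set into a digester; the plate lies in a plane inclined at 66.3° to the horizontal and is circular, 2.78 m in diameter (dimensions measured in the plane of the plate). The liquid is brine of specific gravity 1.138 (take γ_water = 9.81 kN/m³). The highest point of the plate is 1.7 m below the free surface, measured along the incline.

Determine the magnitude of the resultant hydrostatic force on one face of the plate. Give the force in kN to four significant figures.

F ≈ 191.7 kN

γ = 1.138 × 9.81 = 11.16378 kN/m³.
Let θ = 66.3° be the plate's angle to the horizontal; measure y along the incline from where the plane meets the free surface. Vertical depth h = y·sinθ with sinθ = 0.915663.
The centroid is at the centre, 1.39 m below the top of the plate, so y_c = 1.7 + 1.39 = 3.09 m and h_c = 3.09 × 0.915663 = 2.8294 m.
A = π(1.39)² = 6.06987 m².
Resultant F = γ·h_c·A = 11.16378 × 2.8294 × 6.06987 = 191.728 kN.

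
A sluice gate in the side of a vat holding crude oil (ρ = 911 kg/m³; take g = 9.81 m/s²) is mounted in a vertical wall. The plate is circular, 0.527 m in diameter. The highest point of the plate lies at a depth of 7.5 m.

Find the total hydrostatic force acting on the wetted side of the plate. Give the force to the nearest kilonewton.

γ = ρg = 911 × 9.81 / 1000 = 8.93691 kN/m³.
The centroid is at the centre, 0.2635 m below the top of the plate, so the centroid depth is h_c = 7.5 + 0.2635 = 7.7635 m.
A = π(0.2635)² = 0.218128 m².
Resultant F = γ·h_c·A = 8.93691 × 7.7635 × 0.218128 = 15.1341 kN.

F ≈ 15 kN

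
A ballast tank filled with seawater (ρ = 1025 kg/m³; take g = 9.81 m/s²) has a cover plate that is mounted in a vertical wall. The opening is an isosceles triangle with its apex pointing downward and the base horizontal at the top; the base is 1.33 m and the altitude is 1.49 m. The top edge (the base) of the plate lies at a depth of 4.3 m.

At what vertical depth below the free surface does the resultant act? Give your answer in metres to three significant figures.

γ = ρg = 1025 × 9.81 / 1000 = 10.05525 kN/m³.
With the apex down, the centroid sits h/3 = 1.49/3 = 0.496667 m below the base (the top edge), so the centroid depth is h_c = 4.3 + 0.496667 = 4.79667 m.
A = ½ × 1.33 × 1.49 = 0.99085 m².
Resultant F = γ·h_c·A = 10.05525 × 4.79667 × 0.99085 = 47.7904 kN.
I_c = b·h³/36 = 1.33 × 1.49³/36 = 0.12221 m⁴.
Centre of pressure: y_p = y_c + I_c/(y_c·A) = 4.79667 + 0.12221/(4.79667 × 0.99085) = 4.79667 + 0.0257134 = 4.82238 m along the plane.

h_p = 4.82 m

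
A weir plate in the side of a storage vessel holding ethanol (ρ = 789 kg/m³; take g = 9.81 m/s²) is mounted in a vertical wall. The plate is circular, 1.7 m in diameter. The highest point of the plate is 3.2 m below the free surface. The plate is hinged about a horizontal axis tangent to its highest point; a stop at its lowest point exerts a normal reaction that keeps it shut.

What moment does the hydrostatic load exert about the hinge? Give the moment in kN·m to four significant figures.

γ = ρg = 789 × 9.81 / 1000 = 7.74009 kN/m³.
The centroid is at the centre, 0.85 m below the top of the plate, so the centroid depth is h_c = 3.2 + 0.85 = 4.05 m.
A = π(0.85)² = 2.2698 m².
Resultant F = γ·h_c·A = 7.74009 × 4.05 × 2.2698 = 71.1522 kN.
I_c = πr⁴/4 = π × 0.85⁴/4 = 0.409983 m⁴.
Centre of pressure: y_p = y_c + I_c/(y_c·A) = 4.05 + 0.409983/(4.05 × 2.2698) = 4.05 + 0.0445988 = 4.0946 m along the plane.
The resultant acts 0.85 + 0.0445988 = 0.894599 m (along the plate) below the hinge at the top edge, so the moment about the hinge is M = F × 0.894599 = 71.1522 × 0.894599 = 63.6527 kN·m.

M ≈ 63.65 kN·m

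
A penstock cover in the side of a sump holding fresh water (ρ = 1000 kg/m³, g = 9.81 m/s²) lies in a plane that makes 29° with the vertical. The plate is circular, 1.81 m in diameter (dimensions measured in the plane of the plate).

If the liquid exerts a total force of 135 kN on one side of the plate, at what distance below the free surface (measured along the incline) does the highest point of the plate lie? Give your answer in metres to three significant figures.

y_top ≈ 5.21 m

γ = ρg = 1000 × 9.81 = 9810 N/m³ = 9.81 kN/m³.
A = π(0.905)² = 2.57304 m².
From F = γ·h_c·A, the centroid depth is h_c = 135/(9.81 × 2.57304) = 5.34833 m.
The plate makes 29° with the vertical, i.e. θ = 90° − 29° = 61° to the horizontal. Measuring y along the incline from the free-surface line, vertical depth h = y·sinθ with sinθ = 0.874620.
Along the incline, y_c = h_c/sinθ = 5.34833/0.874620 = 6.11503 m.
The centroid is at the centre, 0.905 m below the top of the plate, so the highest point sits at y_top = 6.11503 − 0.905 = 5.21003 m along the incline.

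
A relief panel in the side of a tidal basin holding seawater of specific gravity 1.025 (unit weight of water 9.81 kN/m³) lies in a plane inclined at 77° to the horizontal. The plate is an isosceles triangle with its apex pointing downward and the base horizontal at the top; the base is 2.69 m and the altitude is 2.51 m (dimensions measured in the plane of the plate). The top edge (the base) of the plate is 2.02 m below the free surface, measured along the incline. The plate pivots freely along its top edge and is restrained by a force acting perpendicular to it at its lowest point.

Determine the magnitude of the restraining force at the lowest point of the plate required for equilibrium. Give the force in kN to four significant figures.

P ≈ 36.11 kN

γ = 1.025 × 9.81 = 10.05525 kN/m³.
Let θ = 77° be the plate's angle to the horizontal; measure y along the incline from where the plane meets the free surface. Vertical depth h = y·sinθ with sinθ = 0.974370.
With the apex down, the centroid sits h/3 = 2.51/3 = 0.836667 m below the base (the top edge), so y_c = 2.02 + 0.836667 = 2.85667 m and h_c = 2.85667 × 0.974370 = 2.78345 m.
A = ½ × 2.69 × 2.51 = 3.37595 m².
Resultant F = γ·h_c·A = 10.05525 × 2.78345 × 3.37595 = 94.4871 kN.
I_c = b·h³/36 = 2.69 × 2.51³/36 = 1.1816 m⁴.
Centre of pressure: y_p = y_c + I_c/(y_c·A) = 2.85667 + 1.1816/(2.85667 × 3.37595) = 2.85667 + 0.122522 = 2.97919 m along the plane.
The resultant acts 0.836667 + 0.122522 = 0.959189 m (along the plate) below the hinge at the top edge, so the moment about the hinge is M = F × 0.959189 = 94.4871 × 0.959189 = 90.631 kN·m.
A normal force at the bottom, 2.51 m from the hinge, must supply this moment: P = 90.631/2.51 = 36.108 kN.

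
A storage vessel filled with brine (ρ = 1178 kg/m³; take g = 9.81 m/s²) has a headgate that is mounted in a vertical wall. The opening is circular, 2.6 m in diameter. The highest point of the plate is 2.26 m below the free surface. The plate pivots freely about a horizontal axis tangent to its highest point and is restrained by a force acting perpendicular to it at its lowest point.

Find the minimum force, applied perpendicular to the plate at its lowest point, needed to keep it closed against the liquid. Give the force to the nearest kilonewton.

P ≈ 119 kN

γ = ρg = 1178 × 9.81 / 1000 = 11.55618 kN/m³.
The centroid is at the centre, 1.3 m below the top of the plate, so the centroid depth is h_c = 2.26 + 1.3 = 3.56 m.
A = π(1.3)² = 5.30929 m².
Resultant F = γ·h_c·A = 11.55618 × 3.56 × 5.30929 = 218.424 kN.
I_c = πr⁴/4 = π × 1.3⁴/4 = 2.24318 m⁴.
Centre of pressure: y_p = y_c + I_c/(y_c·A) = 3.56 + 2.24318/(3.56 × 5.30929) = 3.56 + 0.11868 = 3.67868 m along the plane.
The resultant acts 1.3 + 0.11868 = 1.41868 m (along the plate) below the hinge at the top edge, so the moment about the hinge is M = F × 1.41868 = 218.424 × 1.41868 = 309.874 kN·m.
A normal force at the bottom, 2.6 m from the hinge, must supply this moment: P = 309.874/2.6 = 119.182 kN.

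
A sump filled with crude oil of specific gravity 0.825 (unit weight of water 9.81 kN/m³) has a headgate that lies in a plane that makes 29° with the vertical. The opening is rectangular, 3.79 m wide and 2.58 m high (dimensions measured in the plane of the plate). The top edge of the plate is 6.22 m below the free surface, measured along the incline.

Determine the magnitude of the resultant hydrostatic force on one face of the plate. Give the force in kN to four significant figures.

F ≈ 519.8 kN

γ = 0.825 × 9.81 = 8.09325 kN/m³.
The plate makes 29° with the vertical, i.e. θ = 90° − 29° = 61° to the horizontal. Measuring y along the incline from the free-surface line, vertical depth h = y·sinθ with sinθ = 0.874620.
The centroid lies 2.58/2 = 1.29 m below the top edge, so y_c = 6.22 + 1.29 = 7.51 m and h_c = 7.51 × 0.874620 = 6.5684 m.
A = 3.79 × 2.58 = 9.7782 m².
Resultant F = γ·h_c·A = 8.09325 × 6.5684 × 9.7782 = 519.806 kN.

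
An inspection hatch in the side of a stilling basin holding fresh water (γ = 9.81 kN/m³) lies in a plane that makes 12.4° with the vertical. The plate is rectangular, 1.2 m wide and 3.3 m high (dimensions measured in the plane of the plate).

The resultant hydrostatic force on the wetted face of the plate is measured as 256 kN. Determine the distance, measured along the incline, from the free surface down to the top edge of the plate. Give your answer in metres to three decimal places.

y_top ≈ 5.097 m

γ = 9.81 kN/m³.
A = 1.2 × 3.3 = 3.96 m².
From F = γ·h_c·A, the centroid depth is h_c = 256/(9.81 × 3.96) = 6.58985 m.
The plate makes 12.4° with the vertical, i.e. θ = 90° − 12.4° = 77.6° to the horizontal. Measuring y along the incline from the free-surface line, vertical depth h = y·sinθ with sinθ = 0.976672.
Along the incline, y_c = h_c/sinθ = 6.58985/0.976672 = 6.74725 m.
The centroid lies 3.3/2 = 1.65 m below the top edge, so the top edge sits at y_top = 6.74725 − 1.65 = 5.09725 m along the incline.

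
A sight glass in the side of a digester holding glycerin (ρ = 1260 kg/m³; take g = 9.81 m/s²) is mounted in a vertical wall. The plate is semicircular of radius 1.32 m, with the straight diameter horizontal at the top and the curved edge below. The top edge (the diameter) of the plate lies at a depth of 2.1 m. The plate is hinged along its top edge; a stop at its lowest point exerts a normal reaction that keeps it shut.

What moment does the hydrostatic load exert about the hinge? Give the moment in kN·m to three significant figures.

γ = ρg = 1260 × 9.81 / 1000 = 12.3606 kN/m³.
The centroid of a semicircle lies 4r/(3π) = 0.560225 m from the diameter, here below the top edge, so the centroid depth is h_c = 2.1 + 0.560225 = 2.66023 m.
A = πr²/2 = π × 1.32²/2 = 2.73696 m².
Resultant F = γ·h_c·A = 12.3606 × 2.66023 × 2.73696 = 89.9968 kN.
I_c = (π/8 − 8/(9π))·r⁴ = 0.109757 × 1.32⁴ = 0.333218 m⁴.
Centre of pressure: y_p = y_c + I_c/(y_c·A) = 2.66023 + 0.333218/(2.66023 × 2.73696) = 2.66023 + 0.0457658 = 2.706 m along the plane.
The resultant acts 0.560225 + 0.0457658 = 0.605991 m (along the plate) below the hinge at the top edge, so the moment about the hinge is M = F × 0.605991 = 89.9968 × 0.605991 = 54.5373 kN·m.

M ≈ 54.5 kN·m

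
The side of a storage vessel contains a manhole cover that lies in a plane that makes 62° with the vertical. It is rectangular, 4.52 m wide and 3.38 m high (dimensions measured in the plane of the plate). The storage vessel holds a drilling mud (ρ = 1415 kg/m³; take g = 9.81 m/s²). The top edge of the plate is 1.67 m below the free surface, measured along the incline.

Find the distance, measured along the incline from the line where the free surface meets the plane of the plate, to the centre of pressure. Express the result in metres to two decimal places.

y_p = 3.64 m

γ = ρg = 1415 × 9.81 / 1000 = 13.88115 kN/m³.
The plate makes 62° with the vertical, i.e. θ = 90° − 62° = 28° to the horizontal. Measuring y along the incline from the free-surface line, vertical depth h = y·sinθ with sinθ = 0.469472.
The centroid lies 3.38/2 = 1.69 m below the top edge, so y_c = 1.67 + 1.69 = 3.36 m and h_c = 3.36 × 0.469472 = 1.57743 m.
A = 4.52 × 3.38 = 15.2776 m².
Resultant F = γ·h_c·A = 13.88115 × 1.57743 × 15.2776 = 334.527 kN.
I_c = b·h³/12 = 4.52 × 3.38³/12 = 14.5448 m⁴.
Centre of pressure: y_p = y_c + I_c/(y_c·A) = 3.36 + 14.5448/(3.36 × 15.2776) = 3.36 + 0.283344 = 3.64334 m along the plane.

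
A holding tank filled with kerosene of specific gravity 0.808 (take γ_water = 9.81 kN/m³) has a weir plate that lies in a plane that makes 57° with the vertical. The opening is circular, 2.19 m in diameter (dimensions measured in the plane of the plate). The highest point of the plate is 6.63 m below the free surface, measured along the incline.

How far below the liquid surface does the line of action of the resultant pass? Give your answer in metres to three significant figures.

γ = 0.808 × 9.81 = 7.92648 kN/m³.
The plate makes 57° with the vertical, i.e. θ = 90° − 57° = 33° to the horizontal. Measuring y along the incline from the free-surface line, vertical depth h = y·sinθ with sinθ = 0.544639.
The centroid is at the centre, 1.095 m below the top of the plate, so y_c = 6.63 + 1.095 = 7.725 m and h_c = 7.725 × 0.544639 = 4.20734 m.
A = π(1.095)² = 3.76685 m².
Resultant F = γ·h_c·A = 7.92648 × 4.20734 × 3.76685 = 125.622 kN.
I_c = πr⁴/4 = π × 1.095⁴/4 = 1.12914 m⁴.
Centre of pressure: y_p = y_c + I_c/(y_c·A) = 7.725 + 1.12914/(7.725 × 3.76685) = 7.725 + 0.0388035 = 7.7638 m along the plane.
Vertically, h_p = y_p·sinθ = 7.7638 × 0.544639 = 4.22847 m.

h_p = 4.23 m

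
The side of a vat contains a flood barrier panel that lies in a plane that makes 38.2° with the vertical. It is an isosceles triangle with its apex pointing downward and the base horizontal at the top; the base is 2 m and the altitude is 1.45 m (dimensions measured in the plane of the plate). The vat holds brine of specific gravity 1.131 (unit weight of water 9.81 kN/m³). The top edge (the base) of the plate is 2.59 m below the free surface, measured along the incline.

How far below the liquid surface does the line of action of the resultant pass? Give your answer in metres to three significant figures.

h_p = 2.45 m

γ = 1.131 × 9.81 = 11.09511 kN/m³.
The plate makes 38.2° with the vertical, i.e. θ = 90° − 38.2° = 51.8° to the horizontal. Measuring y along the incline from the free-surface line, vertical depth h = y·sinθ with sinθ = 0.785857.
With the apex down, the centroid sits h/3 = 1.45/3 = 0.483333 m below the base (the top edge), so y_c = 2.59 + 0.483333 = 3.07333 m and h_c = 3.07333 × 0.785857 = 2.4152 m.
A = ½ × 2 × 1.45 = 1.45 m².
Resultant F = γ·h_c·A = 11.09511 × 2.4152 × 1.45 = 38.8555 kN.
I_c = b·h³/36 = 2 × 1.45³/36 = 0.169368 m⁴.
Centre of pressure: y_p = y_c + I_c/(y_c·A) = 3.07333 + 0.169368/(3.07333 × 1.45) = 3.07333 + 0.0380062 = 3.11134 m along the plane.
Vertically, h_p = y_p·sinθ = 3.11134 × 0.785857 = 2.44507 m.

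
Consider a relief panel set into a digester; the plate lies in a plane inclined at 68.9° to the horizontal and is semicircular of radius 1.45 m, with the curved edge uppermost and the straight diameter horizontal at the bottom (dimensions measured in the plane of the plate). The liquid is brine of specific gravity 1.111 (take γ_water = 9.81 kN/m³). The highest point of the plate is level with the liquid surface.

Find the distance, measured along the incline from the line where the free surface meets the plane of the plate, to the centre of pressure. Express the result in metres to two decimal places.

γ = 1.111 × 9.81 = 10.89891 kN/m³.
Let θ = 68.9° be the plate's angle to the horizontal; measure y along the incline from where the plane meets the free surface. Vertical depth h = y·sinθ with sinθ = 0.932954.
The centroid lies 4r/(3π) = 0.615399 m above the diameter, so r − 4r/(3π) = 1.45 − 0.615399 = 0.834601 m below the topmost point, so y_c = 0.834601 m and h_c = 0.834601 × 0.932954 = 0.778644 m.
A = πr²/2 = π × 1.45²/2 = 3.3026 m².
Resultant F = γ·h_c·A = 10.89891 × 0.778644 × 3.3026 = 28.0271 kN.
I_c = (π/8 − 8/(9π))·r⁴ = 0.109757 × 1.45⁴ = 0.485182 m⁴.
Centre of pressure: y_p = y_c + I_c/(y_c·A) = 0.834601 + 0.485182/(0.834601 × 3.3026) = 0.834601 + 0.176023 = 1.01062 m along the plane.

y_p = 1.01 m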